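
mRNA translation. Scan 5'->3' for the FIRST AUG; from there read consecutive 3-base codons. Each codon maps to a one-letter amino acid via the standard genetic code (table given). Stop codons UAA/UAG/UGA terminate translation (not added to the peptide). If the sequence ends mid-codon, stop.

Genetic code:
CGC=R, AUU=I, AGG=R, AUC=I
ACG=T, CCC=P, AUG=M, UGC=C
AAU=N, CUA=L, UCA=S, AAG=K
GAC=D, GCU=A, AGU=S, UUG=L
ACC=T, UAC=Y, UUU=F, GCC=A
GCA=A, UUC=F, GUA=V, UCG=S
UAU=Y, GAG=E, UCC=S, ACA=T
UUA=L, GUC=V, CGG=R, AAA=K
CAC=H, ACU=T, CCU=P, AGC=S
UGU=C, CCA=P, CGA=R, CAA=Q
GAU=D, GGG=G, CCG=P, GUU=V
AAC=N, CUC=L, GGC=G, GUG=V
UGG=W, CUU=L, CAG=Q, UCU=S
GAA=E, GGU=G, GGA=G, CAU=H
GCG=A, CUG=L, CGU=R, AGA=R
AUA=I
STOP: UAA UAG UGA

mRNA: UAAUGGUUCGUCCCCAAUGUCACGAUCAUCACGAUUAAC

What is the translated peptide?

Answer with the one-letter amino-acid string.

start AUG at pos 2
pos 2: AUG -> M; peptide=M
pos 5: GUU -> V; peptide=MV
pos 8: CGU -> R; peptide=MVR
pos 11: CCC -> P; peptide=MVRP
pos 14: CAA -> Q; peptide=MVRPQ
pos 17: UGU -> C; peptide=MVRPQC
pos 20: CAC -> H; peptide=MVRPQCH
pos 23: GAU -> D; peptide=MVRPQCHD
pos 26: CAU -> H; peptide=MVRPQCHDH
pos 29: CAC -> H; peptide=MVRPQCHDHH
pos 32: GAU -> D; peptide=MVRPQCHDHHD
pos 35: UAA -> STOP

Answer: MVRPQCHDHHD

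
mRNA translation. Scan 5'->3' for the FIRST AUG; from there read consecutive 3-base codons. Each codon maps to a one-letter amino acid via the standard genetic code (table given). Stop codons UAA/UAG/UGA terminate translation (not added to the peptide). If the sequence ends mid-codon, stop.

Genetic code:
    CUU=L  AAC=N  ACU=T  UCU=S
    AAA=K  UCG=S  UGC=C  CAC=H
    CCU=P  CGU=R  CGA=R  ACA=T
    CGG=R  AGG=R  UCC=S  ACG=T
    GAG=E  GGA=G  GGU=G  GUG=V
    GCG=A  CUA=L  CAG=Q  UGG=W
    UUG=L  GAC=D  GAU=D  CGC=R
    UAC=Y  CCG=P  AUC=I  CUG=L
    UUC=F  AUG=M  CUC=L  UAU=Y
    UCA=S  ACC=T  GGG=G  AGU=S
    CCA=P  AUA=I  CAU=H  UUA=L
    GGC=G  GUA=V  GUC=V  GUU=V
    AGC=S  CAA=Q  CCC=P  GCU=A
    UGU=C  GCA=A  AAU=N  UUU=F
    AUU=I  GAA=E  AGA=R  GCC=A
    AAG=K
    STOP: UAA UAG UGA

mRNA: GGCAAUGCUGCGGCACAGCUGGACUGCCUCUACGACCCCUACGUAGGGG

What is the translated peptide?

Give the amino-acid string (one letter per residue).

Answer: MLRHSWTASTTPT

Derivation:
start AUG at pos 4
pos 4: AUG -> M; peptide=M
pos 7: CUG -> L; peptide=ML
pos 10: CGG -> R; peptide=MLR
pos 13: CAC -> H; peptide=MLRH
pos 16: AGC -> S; peptide=MLRHS
pos 19: UGG -> W; peptide=MLRHSW
pos 22: ACU -> T; peptide=MLRHSWT
pos 25: GCC -> A; peptide=MLRHSWTA
pos 28: UCU -> S; peptide=MLRHSWTAS
pos 31: ACG -> T; peptide=MLRHSWTAST
pos 34: ACC -> T; peptide=MLRHSWTASTT
pos 37: CCU -> P; peptide=MLRHSWTASTTP
pos 40: ACG -> T; peptide=MLRHSWTASTTPT
pos 43: UAG -> STOP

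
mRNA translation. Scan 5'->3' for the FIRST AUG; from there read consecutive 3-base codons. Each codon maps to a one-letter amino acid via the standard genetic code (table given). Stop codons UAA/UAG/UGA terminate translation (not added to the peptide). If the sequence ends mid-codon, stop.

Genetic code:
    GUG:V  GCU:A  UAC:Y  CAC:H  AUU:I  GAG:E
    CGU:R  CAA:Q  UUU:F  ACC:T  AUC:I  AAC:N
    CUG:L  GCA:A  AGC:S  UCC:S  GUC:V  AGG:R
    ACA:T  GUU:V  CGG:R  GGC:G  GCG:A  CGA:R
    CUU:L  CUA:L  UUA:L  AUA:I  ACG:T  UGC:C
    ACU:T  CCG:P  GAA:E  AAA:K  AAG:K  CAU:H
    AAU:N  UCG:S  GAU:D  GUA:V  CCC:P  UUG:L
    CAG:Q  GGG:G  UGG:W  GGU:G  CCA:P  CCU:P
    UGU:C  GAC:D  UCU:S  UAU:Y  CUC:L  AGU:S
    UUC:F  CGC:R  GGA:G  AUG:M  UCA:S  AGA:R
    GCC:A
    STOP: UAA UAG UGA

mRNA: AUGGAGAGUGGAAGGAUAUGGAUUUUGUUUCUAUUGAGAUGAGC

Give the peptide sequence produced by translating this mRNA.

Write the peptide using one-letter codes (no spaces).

start AUG at pos 0
pos 0: AUG -> M; peptide=M
pos 3: GAG -> E; peptide=ME
pos 6: AGU -> S; peptide=MES
pos 9: GGA -> G; peptide=MESG
pos 12: AGG -> R; peptide=MESGR
pos 15: AUA -> I; peptide=MESGRI
pos 18: UGG -> W; peptide=MESGRIW
pos 21: AUU -> I; peptide=MESGRIWI
pos 24: UUG -> L; peptide=MESGRIWIL
pos 27: UUU -> F; peptide=MESGRIWILF
pos 30: CUA -> L; peptide=MESGRIWILFL
pos 33: UUG -> L; peptide=MESGRIWILFLL
pos 36: AGA -> R; peptide=MESGRIWILFLLR
pos 39: UGA -> STOP

Answer: MESGRIWILFLLR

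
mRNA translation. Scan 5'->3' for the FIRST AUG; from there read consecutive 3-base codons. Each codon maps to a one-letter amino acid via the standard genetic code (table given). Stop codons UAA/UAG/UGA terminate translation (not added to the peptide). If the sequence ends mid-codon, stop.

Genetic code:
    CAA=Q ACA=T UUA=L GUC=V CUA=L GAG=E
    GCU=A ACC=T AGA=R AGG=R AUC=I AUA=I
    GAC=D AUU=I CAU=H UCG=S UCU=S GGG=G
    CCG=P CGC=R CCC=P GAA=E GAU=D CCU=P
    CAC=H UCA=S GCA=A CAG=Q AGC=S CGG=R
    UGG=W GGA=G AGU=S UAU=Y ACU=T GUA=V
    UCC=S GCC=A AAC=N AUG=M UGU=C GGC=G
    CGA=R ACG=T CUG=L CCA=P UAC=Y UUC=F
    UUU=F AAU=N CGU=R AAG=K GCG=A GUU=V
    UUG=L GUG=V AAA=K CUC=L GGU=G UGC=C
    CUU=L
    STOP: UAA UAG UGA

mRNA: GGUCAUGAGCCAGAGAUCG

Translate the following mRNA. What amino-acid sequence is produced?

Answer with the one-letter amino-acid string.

start AUG at pos 4
pos 4: AUG -> M; peptide=M
pos 7: AGC -> S; peptide=MS
pos 10: CAG -> Q; peptide=MSQ
pos 13: AGA -> R; peptide=MSQR
pos 16: UCG -> S; peptide=MSQRS
pos 19: only 0 nt remain (<3), stop (end of mRNA)

Answer: MSQRS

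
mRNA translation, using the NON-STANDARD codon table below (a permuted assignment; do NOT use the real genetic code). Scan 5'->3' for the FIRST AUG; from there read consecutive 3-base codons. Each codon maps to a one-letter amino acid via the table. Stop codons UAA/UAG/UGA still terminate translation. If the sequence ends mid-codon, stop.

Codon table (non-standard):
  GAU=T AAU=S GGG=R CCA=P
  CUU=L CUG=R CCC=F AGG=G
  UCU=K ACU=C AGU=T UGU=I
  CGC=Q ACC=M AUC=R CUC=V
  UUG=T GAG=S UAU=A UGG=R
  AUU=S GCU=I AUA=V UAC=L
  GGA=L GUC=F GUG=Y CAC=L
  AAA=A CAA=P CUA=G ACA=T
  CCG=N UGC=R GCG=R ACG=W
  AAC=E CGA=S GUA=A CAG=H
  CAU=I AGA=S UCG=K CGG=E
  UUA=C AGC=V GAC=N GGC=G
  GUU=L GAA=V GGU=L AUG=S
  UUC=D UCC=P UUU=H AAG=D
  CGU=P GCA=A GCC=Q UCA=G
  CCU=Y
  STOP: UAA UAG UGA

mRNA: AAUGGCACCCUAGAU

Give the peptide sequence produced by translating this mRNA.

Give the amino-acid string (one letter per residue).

Answer: SAF

Derivation:
start AUG at pos 1
pos 1: AUG -> S; peptide=S
pos 4: GCA -> A; peptide=SA
pos 7: CCC -> F; peptide=SAF
pos 10: UAG -> STOP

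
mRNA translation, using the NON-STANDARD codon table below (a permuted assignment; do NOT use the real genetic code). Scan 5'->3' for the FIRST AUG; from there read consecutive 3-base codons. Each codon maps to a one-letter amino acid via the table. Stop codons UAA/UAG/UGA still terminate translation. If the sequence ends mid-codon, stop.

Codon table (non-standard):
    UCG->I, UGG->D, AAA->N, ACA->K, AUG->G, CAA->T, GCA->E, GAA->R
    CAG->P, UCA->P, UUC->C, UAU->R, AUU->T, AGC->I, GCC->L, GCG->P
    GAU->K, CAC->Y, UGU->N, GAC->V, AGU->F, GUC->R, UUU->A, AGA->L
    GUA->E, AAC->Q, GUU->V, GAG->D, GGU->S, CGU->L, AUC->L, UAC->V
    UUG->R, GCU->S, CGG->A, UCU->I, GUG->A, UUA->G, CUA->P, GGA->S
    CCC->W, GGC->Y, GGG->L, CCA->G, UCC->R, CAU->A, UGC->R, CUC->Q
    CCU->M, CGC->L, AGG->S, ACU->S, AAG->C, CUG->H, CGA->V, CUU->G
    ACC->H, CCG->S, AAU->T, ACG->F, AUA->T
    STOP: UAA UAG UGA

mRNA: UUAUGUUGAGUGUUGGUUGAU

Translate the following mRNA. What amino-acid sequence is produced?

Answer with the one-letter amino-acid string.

start AUG at pos 2
pos 2: AUG -> G; peptide=G
pos 5: UUG -> R; peptide=GR
pos 8: AGU -> F; peptide=GRF
pos 11: GUU -> V; peptide=GRFV
pos 14: GGU -> S; peptide=GRFVS
pos 17: UGA -> STOP

Answer: GRFVS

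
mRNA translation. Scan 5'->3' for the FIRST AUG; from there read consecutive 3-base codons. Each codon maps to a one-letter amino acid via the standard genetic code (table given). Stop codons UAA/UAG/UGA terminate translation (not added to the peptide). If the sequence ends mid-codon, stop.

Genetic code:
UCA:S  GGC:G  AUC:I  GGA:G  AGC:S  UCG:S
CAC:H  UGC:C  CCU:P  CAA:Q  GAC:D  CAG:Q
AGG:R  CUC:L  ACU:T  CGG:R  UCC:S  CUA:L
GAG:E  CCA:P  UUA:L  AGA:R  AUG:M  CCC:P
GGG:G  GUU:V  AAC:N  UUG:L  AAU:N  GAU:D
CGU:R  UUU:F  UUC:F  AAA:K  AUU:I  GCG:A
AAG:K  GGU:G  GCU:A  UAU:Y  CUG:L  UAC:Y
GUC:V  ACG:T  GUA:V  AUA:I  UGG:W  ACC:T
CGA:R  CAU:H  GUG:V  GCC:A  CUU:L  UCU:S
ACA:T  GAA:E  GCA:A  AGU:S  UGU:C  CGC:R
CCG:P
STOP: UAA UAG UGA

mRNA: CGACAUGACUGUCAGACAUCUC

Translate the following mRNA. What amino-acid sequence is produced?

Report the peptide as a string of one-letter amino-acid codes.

Answer: MTVRHL

Derivation:
start AUG at pos 4
pos 4: AUG -> M; peptide=M
pos 7: ACU -> T; peptide=MT
pos 10: GUC -> V; peptide=MTV
pos 13: AGA -> R; peptide=MTVR
pos 16: CAU -> H; peptide=MTVRH
pos 19: CUC -> L; peptide=MTVRHL
pos 22: only 0 nt remain (<3), stop (end of mRNA)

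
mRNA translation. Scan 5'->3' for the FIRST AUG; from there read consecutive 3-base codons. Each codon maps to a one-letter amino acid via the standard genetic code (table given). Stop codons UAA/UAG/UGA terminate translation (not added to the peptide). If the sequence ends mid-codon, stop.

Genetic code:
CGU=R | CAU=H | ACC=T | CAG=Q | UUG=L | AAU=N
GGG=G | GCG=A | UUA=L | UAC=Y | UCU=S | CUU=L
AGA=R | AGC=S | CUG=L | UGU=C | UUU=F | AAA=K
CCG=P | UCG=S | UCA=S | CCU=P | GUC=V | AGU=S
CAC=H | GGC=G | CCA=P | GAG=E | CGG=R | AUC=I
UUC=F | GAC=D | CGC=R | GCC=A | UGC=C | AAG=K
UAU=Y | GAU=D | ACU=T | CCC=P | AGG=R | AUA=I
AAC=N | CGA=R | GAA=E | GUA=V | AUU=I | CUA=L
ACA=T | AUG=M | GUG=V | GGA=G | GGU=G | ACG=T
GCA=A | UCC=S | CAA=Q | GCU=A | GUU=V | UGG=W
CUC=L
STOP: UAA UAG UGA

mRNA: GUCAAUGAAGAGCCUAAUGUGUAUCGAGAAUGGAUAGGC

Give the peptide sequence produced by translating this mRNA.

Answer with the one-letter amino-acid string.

start AUG at pos 4
pos 4: AUG -> M; peptide=M
pos 7: AAG -> K; peptide=MK
pos 10: AGC -> S; peptide=MKS
pos 13: CUA -> L; peptide=MKSL
pos 16: AUG -> M; peptide=MKSLM
pos 19: UGU -> C; peptide=MKSLMC
pos 22: AUC -> I; peptide=MKSLMCI
pos 25: GAG -> E; peptide=MKSLMCIE
pos 28: AAU -> N; peptide=MKSLMCIEN
pos 31: GGA -> G; peptide=MKSLMCIENG
pos 34: UAG -> STOP

Answer: MKSLMCIENG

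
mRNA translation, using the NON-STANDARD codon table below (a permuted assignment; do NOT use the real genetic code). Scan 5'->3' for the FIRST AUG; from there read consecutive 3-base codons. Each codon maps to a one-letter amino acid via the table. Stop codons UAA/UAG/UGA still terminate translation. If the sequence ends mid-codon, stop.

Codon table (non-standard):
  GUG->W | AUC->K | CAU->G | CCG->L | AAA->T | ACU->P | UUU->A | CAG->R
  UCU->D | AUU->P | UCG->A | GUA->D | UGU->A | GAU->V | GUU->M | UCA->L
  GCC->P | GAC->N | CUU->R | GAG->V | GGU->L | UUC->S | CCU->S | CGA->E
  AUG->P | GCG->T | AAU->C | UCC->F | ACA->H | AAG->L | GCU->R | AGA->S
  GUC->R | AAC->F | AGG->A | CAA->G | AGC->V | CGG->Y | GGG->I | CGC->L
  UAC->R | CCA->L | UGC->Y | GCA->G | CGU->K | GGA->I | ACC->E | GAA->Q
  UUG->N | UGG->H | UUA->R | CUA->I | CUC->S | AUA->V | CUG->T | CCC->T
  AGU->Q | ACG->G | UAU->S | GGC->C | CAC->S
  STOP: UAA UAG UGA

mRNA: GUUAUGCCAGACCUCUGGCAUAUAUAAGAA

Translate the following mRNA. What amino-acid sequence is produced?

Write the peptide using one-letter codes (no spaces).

start AUG at pos 3
pos 3: AUG -> P; peptide=P
pos 6: CCA -> L; peptide=PL
pos 9: GAC -> N; peptide=PLN
pos 12: CUC -> S; peptide=PLNS
pos 15: UGG -> H; peptide=PLNSH
pos 18: CAU -> G; peptide=PLNSHG
pos 21: AUA -> V; peptide=PLNSHGV
pos 24: UAA -> STOP

Answer: PLNSHGV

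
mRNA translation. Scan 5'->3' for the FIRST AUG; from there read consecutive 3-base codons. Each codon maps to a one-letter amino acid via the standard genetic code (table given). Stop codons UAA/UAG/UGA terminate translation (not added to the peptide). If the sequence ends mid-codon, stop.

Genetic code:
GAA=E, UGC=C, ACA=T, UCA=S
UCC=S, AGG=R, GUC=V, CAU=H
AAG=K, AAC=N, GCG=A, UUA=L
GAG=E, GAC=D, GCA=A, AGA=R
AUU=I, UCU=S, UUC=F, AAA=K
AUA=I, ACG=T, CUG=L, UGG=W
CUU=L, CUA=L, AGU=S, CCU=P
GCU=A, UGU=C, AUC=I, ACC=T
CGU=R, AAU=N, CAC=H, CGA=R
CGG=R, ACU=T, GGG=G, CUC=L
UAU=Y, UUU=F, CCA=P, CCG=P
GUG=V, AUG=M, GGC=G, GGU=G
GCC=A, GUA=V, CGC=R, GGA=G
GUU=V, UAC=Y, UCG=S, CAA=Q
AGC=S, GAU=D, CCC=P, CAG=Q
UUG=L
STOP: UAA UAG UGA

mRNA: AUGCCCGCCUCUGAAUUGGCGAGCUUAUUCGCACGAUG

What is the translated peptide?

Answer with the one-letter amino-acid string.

Answer: MPASELASLFAR

Derivation:
start AUG at pos 0
pos 0: AUG -> M; peptide=M
pos 3: CCC -> P; peptide=MP
pos 6: GCC -> A; peptide=MPA
pos 9: UCU -> S; peptide=MPAS
pos 12: GAA -> E; peptide=MPASE
pos 15: UUG -> L; peptide=MPASEL
pos 18: GCG -> A; peptide=MPASELA
pos 21: AGC -> S; peptide=MPASELAS
pos 24: UUA -> L; peptide=MPASELASL
pos 27: UUC -> F; peptide=MPASELASLF
pos 30: GCA -> A; peptide=MPASELASLFA
pos 33: CGA -> R; peptide=MPASELASLFAR
pos 36: only 2 nt remain (<3), stop (end of mRNA)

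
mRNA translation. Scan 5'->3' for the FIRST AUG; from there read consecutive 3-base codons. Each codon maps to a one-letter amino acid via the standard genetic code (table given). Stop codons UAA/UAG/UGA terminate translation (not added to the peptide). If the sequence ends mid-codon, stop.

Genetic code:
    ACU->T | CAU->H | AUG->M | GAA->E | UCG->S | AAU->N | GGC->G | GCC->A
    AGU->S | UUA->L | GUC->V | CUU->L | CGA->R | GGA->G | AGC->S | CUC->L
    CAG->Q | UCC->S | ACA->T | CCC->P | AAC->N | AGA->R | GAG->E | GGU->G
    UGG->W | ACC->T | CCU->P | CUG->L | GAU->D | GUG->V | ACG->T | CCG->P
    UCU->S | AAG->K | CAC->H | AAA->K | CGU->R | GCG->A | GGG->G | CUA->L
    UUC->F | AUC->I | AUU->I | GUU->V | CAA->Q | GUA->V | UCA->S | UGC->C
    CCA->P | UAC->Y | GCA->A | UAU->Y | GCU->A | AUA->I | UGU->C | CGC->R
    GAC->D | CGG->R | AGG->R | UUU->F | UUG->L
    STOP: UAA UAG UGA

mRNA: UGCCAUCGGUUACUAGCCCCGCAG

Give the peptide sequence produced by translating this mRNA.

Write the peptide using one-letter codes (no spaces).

Answer: (empty: no AUG start codon)

Derivation:
no AUG start codon found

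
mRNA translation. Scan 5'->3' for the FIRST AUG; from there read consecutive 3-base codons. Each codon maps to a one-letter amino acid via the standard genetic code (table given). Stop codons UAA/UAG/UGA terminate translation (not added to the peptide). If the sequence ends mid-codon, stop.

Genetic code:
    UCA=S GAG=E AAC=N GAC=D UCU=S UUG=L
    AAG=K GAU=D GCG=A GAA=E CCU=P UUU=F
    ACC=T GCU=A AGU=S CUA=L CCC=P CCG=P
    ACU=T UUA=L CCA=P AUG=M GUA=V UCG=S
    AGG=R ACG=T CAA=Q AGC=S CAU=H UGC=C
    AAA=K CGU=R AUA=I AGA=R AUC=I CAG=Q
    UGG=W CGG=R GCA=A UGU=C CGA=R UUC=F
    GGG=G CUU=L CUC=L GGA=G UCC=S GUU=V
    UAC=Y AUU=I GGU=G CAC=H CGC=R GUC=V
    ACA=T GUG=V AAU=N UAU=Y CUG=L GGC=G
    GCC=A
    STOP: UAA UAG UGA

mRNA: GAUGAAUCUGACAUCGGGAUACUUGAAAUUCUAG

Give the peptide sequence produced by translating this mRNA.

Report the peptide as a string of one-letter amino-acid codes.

Answer: MNLTSGYLKF

Derivation:
start AUG at pos 1
pos 1: AUG -> M; peptide=M
pos 4: AAU -> N; peptide=MN
pos 7: CUG -> L; peptide=MNL
pos 10: ACA -> T; peptide=MNLT
pos 13: UCG -> S; peptide=MNLTS
pos 16: GGA -> G; peptide=MNLTSG
pos 19: UAC -> Y; peptide=MNLTSGY
pos 22: UUG -> L; peptide=MNLTSGYL
pos 25: AAA -> K; peptide=MNLTSGYLK
pos 28: UUC -> F; peptide=MNLTSGYLKF
pos 31: UAG -> STOP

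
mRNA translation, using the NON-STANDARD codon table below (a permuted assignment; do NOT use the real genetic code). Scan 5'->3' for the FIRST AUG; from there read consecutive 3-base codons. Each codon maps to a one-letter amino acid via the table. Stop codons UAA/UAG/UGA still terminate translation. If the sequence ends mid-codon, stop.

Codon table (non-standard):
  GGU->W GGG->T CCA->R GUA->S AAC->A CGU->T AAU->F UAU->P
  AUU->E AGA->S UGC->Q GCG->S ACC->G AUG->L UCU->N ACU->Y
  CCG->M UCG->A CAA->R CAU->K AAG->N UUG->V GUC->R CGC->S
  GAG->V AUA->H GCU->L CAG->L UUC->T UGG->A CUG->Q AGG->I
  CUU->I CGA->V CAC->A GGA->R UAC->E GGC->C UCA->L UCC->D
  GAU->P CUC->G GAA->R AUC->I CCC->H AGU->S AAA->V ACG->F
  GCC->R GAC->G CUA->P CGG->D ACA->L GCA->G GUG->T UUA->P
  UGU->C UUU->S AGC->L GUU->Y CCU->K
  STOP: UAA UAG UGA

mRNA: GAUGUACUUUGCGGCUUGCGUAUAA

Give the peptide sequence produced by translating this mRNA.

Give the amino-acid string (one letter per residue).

Answer: LESSLQS

Derivation:
start AUG at pos 1
pos 1: AUG -> L; peptide=L
pos 4: UAC -> E; peptide=LE
pos 7: UUU -> S; peptide=LES
pos 10: GCG -> S; peptide=LESS
pos 13: GCU -> L; peptide=LESSL
pos 16: UGC -> Q; peptide=LESSLQ
pos 19: GUA -> S; peptide=LESSLQS
pos 22: UAA -> STOP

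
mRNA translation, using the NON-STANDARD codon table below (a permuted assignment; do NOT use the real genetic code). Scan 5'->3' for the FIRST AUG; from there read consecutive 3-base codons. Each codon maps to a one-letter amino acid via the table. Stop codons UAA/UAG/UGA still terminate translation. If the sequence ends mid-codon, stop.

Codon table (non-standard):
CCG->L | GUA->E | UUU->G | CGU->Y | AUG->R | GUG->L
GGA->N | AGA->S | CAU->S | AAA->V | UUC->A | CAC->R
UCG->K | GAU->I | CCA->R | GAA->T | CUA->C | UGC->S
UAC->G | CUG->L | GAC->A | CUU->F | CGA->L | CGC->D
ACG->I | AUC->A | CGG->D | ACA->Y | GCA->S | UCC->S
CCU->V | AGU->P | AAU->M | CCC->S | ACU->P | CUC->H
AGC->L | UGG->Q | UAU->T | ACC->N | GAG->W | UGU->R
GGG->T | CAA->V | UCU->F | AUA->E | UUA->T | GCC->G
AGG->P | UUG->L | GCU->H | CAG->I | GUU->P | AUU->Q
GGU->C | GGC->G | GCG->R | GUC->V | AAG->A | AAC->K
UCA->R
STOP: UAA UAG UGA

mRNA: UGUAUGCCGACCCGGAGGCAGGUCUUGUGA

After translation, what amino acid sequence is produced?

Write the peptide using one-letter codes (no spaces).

Answer: RLNDPIVL

Derivation:
start AUG at pos 3
pos 3: AUG -> R; peptide=R
pos 6: CCG -> L; peptide=RL
pos 9: ACC -> N; peptide=RLN
pos 12: CGG -> D; peptide=RLND
pos 15: AGG -> P; peptide=RLNDP
pos 18: CAG -> I; peptide=RLNDPI
pos 21: GUC -> V; peptide=RLNDPIV
pos 24: UUG -> L; peptide=RLNDPIVL
pos 27: UGA -> STOP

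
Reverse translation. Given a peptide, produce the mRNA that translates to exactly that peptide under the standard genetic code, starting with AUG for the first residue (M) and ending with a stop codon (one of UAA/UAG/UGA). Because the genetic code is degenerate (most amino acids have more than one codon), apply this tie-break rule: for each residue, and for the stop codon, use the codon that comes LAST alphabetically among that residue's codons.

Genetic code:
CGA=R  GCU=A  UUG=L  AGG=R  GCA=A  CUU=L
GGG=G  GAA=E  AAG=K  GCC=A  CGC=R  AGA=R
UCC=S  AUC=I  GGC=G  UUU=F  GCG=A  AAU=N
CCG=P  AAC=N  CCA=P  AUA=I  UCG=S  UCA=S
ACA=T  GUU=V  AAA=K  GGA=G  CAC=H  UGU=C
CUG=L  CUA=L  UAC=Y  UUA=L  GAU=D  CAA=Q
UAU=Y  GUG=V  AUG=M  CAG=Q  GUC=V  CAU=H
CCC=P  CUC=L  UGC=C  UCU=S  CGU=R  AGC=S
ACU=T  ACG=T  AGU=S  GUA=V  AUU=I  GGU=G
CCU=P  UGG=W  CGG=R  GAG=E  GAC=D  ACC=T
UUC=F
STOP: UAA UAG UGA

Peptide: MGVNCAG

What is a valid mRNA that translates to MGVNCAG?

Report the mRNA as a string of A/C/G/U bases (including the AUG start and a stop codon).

Answer: mRNA: AUGGGUGUUAAUUGUGCUGGUUGA

Derivation:
residue 1: M -> AUG (start codon)
residue 2: G codons sorted = GGA,GGC,GGG,GGU -> pick last = GGU
residue 3: V codons sorted = GUA,GUC,GUG,GUU -> pick last = GUU
residue 4: N codons sorted = AAC,AAU -> pick last = AAU
residue 5: C codons sorted = UGC,UGU -> pick last = UGU
residue 6: A codons sorted = GCA,GCC,GCG,GCU -> pick last = GCU
residue 7: G codons sorted = GGA,GGC,GGG,GGU -> pick last = GGU
terminator: stop codons sorted = UAA,UAG,UGA -> pick last = UGA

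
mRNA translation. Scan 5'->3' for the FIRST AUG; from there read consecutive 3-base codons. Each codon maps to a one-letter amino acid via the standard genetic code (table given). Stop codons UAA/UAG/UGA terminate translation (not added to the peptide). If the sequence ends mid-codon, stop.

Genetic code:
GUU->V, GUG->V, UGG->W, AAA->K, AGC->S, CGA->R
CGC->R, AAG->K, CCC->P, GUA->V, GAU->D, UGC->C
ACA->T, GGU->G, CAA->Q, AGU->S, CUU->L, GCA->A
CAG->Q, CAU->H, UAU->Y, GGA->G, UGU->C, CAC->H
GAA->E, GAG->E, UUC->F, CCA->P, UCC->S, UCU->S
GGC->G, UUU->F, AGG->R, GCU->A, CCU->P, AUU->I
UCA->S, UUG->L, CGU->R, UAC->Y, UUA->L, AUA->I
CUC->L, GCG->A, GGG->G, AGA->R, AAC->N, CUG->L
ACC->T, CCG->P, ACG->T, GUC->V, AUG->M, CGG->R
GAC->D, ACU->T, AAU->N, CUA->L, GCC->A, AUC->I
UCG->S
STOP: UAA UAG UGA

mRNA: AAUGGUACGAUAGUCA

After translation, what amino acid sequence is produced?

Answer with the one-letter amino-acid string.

start AUG at pos 1
pos 1: AUG -> M; peptide=M
pos 4: GUA -> V; peptide=MV
pos 7: CGA -> R; peptide=MVR
pos 10: UAG -> STOP

Answer: MVR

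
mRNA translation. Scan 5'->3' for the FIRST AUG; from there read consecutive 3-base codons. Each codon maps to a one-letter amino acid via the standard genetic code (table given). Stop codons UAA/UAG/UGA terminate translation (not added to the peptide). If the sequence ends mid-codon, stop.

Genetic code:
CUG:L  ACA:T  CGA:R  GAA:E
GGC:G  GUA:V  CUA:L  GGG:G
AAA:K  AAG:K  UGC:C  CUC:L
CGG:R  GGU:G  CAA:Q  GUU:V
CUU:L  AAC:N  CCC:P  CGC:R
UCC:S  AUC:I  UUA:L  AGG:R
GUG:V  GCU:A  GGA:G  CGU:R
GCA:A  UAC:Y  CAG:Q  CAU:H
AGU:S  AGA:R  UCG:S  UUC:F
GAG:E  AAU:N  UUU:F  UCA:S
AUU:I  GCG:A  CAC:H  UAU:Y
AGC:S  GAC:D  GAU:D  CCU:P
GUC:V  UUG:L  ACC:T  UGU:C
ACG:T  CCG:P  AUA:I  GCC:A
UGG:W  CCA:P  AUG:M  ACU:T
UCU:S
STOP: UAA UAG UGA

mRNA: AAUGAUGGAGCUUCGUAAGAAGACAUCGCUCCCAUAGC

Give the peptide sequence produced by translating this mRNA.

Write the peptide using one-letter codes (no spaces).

Answer: MMELRKKTSLP

Derivation:
start AUG at pos 1
pos 1: AUG -> M; peptide=M
pos 4: AUG -> M; peptide=MM
pos 7: GAG -> E; peptide=MME
pos 10: CUU -> L; peptide=MMEL
pos 13: CGU -> R; peptide=MMELR
pos 16: AAG -> K; peptide=MMELRK
pos 19: AAG -> K; peptide=MMELRKK
pos 22: ACA -> T; peptide=MMELRKKT
pos 25: UCG -> S; peptide=MMELRKKTS
pos 28: CUC -> L; peptide=MMELRKKTSL
pos 31: CCA -> P; peptide=MMELRKKTSLP
pos 34: UAG -> STOP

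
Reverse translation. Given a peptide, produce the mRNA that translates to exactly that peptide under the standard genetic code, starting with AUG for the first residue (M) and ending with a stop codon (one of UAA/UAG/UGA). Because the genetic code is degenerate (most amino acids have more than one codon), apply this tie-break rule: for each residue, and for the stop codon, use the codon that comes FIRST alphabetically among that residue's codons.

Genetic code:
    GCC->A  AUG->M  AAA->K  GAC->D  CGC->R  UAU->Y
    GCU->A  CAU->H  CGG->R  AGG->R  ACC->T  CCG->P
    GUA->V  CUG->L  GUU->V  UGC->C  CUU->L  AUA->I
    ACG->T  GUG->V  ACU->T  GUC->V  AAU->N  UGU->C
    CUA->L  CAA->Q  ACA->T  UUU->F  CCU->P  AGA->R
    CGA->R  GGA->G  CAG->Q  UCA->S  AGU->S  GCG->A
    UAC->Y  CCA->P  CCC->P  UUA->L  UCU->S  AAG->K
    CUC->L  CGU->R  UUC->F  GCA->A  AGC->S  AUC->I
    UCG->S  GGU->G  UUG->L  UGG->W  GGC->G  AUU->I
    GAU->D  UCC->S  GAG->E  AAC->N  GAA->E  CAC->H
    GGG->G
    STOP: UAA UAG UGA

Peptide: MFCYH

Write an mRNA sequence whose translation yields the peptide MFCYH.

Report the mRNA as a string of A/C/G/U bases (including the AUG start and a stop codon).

Answer: mRNA: AUGUUCUGCUACCACUAA

Derivation:
residue 1: M -> AUG (start codon)
residue 2: F codons sorted = UUC,UUU -> pick first = UUC
residue 3: C codons sorted = UGC,UGU -> pick first = UGC
residue 4: Y codons sorted = UAC,UAU -> pick first = UAC
residue 5: H codons sorted = CAC,CAU -> pick first = CAC
terminator: stop codons sorted = UAA,UAG,UGA -> pick first = UAA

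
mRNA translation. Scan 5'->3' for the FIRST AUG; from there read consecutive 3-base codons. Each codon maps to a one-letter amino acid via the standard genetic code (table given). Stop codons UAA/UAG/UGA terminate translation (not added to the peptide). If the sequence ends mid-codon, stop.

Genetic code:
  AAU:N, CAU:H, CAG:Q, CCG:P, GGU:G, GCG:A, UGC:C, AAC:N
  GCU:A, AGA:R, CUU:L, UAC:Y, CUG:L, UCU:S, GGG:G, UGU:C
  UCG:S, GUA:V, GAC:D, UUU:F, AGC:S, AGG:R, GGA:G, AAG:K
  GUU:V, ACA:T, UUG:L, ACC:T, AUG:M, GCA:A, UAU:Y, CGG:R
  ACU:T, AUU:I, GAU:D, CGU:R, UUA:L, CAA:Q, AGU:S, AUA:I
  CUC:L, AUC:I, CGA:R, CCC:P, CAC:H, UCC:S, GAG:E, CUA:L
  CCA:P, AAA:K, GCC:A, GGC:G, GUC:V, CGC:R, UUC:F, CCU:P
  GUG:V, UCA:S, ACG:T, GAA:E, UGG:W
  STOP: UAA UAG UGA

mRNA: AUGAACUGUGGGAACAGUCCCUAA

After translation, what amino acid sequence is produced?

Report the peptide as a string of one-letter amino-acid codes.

start AUG at pos 0
pos 0: AUG -> M; peptide=M
pos 3: AAC -> N; peptide=MN
pos 6: UGU -> C; peptide=MNC
pos 9: GGG -> G; peptide=MNCG
pos 12: AAC -> N; peptide=MNCGN
pos 15: AGU -> S; peptide=MNCGNS
pos 18: CCC -> P; peptide=MNCGNSP
pos 21: UAA -> STOP

Answer: MNCGNSP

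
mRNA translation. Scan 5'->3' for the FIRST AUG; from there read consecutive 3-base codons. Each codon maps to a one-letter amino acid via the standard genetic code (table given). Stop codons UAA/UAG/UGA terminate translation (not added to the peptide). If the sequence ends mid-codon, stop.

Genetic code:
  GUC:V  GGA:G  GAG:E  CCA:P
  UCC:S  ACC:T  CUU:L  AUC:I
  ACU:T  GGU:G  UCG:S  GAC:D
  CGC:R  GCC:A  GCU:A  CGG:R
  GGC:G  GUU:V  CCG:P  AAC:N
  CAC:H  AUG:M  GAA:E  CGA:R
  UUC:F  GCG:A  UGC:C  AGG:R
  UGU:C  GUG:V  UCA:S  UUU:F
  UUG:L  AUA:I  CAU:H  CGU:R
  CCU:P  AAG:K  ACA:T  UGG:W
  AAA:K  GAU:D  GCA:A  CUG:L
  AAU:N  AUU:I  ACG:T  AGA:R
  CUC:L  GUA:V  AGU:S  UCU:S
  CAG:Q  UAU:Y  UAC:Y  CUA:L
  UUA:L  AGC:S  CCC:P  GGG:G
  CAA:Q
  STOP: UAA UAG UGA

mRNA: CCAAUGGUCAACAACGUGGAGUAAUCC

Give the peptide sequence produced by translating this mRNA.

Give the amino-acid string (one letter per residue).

Answer: MVNNVE

Derivation:
start AUG at pos 3
pos 3: AUG -> M; peptide=M
pos 6: GUC -> V; peptide=MV
pos 9: AAC -> N; peptide=MVN
pos 12: AAC -> N; peptide=MVNN
pos 15: GUG -> V; peptide=MVNNV
pos 18: GAG -> E; peptide=MVNNVE
pos 21: UAA -> STOP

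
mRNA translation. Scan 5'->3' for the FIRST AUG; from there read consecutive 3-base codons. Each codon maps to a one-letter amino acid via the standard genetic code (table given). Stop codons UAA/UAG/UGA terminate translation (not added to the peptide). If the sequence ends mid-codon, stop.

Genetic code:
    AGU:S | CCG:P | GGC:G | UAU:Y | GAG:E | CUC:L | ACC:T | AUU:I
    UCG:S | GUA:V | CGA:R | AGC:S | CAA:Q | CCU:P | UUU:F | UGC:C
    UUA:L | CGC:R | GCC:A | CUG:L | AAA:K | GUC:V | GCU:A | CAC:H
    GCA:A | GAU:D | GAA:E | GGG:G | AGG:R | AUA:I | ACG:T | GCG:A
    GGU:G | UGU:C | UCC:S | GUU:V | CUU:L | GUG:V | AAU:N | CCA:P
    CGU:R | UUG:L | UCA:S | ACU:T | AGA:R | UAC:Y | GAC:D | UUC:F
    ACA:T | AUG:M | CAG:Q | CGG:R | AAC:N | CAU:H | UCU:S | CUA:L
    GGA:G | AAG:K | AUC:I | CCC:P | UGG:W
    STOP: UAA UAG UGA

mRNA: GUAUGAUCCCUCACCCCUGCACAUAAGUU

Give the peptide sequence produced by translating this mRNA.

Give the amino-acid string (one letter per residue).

start AUG at pos 2
pos 2: AUG -> M; peptide=M
pos 5: AUC -> I; peptide=MI
pos 8: CCU -> P; peptide=MIP
pos 11: CAC -> H; peptide=MIPH
pos 14: CCC -> P; peptide=MIPHP
pos 17: UGC -> C; peptide=MIPHPC
pos 20: ACA -> T; peptide=MIPHPCT
pos 23: UAA -> STOP

Answer: MIPHPCT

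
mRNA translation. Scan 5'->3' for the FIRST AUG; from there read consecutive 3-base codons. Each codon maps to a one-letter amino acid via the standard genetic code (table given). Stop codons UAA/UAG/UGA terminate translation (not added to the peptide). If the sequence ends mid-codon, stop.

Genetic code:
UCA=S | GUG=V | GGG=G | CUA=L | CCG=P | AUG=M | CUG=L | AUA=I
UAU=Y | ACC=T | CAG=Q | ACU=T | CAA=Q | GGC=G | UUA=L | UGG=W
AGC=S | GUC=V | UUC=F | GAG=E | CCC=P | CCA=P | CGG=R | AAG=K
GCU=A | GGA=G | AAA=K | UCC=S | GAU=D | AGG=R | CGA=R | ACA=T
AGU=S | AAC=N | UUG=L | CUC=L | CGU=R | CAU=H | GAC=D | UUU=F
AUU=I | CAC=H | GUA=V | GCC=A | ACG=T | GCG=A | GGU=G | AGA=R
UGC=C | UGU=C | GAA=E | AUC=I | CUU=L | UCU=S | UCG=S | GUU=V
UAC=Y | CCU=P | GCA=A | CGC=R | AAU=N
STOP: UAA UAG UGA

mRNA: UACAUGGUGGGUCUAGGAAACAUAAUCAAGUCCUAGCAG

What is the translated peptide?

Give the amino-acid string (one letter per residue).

Answer: MVGLGNIIKS

Derivation:
start AUG at pos 3
pos 3: AUG -> M; peptide=M
pos 6: GUG -> V; peptide=MV
pos 9: GGU -> G; peptide=MVG
pos 12: CUA -> L; peptide=MVGL
pos 15: GGA -> G; peptide=MVGLG
pos 18: AAC -> N; peptide=MVGLGN
pos 21: AUA -> I; peptide=MVGLGNI
pos 24: AUC -> I; peptide=MVGLGNII
pos 27: AAG -> K; peptide=MVGLGNIIK
pos 30: UCC -> S; peptide=MVGLGNIIKS
pos 33: UAG -> STOP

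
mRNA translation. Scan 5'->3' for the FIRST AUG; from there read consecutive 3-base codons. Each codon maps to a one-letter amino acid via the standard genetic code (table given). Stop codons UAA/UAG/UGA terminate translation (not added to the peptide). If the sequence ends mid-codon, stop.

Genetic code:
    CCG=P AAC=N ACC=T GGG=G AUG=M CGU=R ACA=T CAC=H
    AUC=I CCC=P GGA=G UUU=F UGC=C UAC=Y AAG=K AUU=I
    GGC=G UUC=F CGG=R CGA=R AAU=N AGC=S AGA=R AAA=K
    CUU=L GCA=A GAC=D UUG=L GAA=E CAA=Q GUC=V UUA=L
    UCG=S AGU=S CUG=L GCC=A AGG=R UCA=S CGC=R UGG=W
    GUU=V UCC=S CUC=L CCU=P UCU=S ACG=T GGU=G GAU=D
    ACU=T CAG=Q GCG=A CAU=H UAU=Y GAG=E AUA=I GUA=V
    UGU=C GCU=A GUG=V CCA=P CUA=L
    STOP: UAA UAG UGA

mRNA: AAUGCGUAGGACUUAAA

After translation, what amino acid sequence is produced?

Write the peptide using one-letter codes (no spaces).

Answer: MRRT

Derivation:
start AUG at pos 1
pos 1: AUG -> M; peptide=M
pos 4: CGU -> R; peptide=MR
pos 7: AGG -> R; peptide=MRR
pos 10: ACU -> T; peptide=MRRT
pos 13: UAA -> STOP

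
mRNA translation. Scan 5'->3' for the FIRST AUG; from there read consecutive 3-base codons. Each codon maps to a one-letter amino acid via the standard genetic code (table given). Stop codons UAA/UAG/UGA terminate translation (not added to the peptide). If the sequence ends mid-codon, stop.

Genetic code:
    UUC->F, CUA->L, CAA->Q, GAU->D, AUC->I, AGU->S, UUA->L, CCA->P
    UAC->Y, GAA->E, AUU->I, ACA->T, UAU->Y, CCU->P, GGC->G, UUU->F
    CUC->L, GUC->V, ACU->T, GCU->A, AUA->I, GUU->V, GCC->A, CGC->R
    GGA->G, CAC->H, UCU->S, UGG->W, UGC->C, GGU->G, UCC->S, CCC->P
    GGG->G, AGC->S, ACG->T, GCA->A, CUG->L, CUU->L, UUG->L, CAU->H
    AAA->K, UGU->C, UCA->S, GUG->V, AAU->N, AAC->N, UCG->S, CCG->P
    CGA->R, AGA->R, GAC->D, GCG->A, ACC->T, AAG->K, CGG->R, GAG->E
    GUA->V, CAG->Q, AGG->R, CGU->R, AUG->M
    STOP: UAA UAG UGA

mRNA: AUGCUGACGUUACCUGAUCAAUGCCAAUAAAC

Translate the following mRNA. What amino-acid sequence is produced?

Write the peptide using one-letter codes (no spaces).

start AUG at pos 0
pos 0: AUG -> M; peptide=M
pos 3: CUG -> L; peptide=ML
pos 6: ACG -> T; peptide=MLT
pos 9: UUA -> L; peptide=MLTL
pos 12: CCU -> P; peptide=MLTLP
pos 15: GAU -> D; peptide=MLTLPD
pos 18: CAA -> Q; peptide=MLTLPDQ
pos 21: UGC -> C; peptide=MLTLPDQC
pos 24: CAA -> Q; peptide=MLTLPDQCQ
pos 27: UAA -> STOP

Answer: MLTLPDQCQ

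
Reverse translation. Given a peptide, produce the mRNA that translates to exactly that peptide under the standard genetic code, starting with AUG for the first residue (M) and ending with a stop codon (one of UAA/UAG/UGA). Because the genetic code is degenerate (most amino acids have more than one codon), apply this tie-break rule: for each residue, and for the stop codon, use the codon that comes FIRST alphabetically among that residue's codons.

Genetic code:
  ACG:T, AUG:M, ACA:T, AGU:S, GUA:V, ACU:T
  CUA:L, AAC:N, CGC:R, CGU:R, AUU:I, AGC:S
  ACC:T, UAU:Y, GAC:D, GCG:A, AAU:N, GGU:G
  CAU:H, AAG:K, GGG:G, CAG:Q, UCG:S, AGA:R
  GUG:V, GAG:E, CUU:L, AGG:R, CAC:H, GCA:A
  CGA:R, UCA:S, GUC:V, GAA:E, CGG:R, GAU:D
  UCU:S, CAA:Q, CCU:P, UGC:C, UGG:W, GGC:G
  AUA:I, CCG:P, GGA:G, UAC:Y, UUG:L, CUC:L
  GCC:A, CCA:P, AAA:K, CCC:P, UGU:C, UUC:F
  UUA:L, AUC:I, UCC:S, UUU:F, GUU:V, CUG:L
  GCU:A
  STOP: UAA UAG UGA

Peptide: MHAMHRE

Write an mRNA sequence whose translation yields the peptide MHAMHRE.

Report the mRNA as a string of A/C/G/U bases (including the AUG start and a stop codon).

Answer: mRNA: AUGCACGCAAUGCACAGAGAAUAA

Derivation:
residue 1: M -> AUG (start codon)
residue 2: H codons sorted = CAC,CAU -> pick first = CAC
residue 3: A codons sorted = GCA,GCC,GCG,GCU -> pick first = GCA
residue 4: M -> AUG (only codon)
residue 5: H codons sorted = CAC,CAU -> pick first = CAC
residue 6: R codons sorted = AGA,AGG,CGA,CGC,CGG,CGU -> pick first = AGA
residue 7: E codons sorted = GAA,GAG -> pick first = GAA
terminator: stop codons sorted = UAA,UAG,UGA -> pick first = UAA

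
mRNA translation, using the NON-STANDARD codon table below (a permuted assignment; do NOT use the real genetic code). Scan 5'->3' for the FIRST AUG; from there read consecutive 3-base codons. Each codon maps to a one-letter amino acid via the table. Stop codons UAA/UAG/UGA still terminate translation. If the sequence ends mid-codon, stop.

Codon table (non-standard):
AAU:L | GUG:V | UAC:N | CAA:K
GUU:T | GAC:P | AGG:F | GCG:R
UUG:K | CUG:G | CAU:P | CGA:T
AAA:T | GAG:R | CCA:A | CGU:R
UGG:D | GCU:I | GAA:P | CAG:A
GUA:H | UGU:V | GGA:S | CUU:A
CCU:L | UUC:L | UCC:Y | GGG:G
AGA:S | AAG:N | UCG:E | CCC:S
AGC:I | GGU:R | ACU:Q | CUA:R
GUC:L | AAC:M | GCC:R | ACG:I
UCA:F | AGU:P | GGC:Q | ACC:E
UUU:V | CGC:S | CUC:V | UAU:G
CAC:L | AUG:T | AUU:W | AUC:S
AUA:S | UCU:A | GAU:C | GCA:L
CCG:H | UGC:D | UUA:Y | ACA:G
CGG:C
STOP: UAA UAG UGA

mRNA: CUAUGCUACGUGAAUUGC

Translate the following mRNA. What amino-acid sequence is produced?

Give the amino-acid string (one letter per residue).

Answer: TRRPK

Derivation:
start AUG at pos 2
pos 2: AUG -> T; peptide=T
pos 5: CUA -> R; peptide=TR
pos 8: CGU -> R; peptide=TRR
pos 11: GAA -> P; peptide=TRRP
pos 14: UUG -> K; peptide=TRRPK
pos 17: only 1 nt remain (<3), stop (end of mRNA)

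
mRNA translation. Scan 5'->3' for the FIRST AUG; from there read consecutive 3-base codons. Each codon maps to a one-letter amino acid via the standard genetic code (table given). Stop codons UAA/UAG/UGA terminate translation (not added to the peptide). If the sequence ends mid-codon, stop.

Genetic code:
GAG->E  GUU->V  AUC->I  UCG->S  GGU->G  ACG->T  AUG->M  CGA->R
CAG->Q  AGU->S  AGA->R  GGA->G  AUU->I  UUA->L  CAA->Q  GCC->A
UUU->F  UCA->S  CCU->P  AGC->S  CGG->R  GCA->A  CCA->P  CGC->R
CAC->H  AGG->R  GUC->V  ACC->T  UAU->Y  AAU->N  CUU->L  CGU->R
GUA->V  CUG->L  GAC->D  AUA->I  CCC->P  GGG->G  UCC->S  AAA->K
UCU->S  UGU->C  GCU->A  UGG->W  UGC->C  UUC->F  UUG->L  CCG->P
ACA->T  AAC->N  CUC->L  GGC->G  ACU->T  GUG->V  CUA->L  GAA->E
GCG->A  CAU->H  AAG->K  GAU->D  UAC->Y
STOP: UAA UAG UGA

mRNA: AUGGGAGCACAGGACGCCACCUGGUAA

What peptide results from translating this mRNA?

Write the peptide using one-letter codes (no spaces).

start AUG at pos 0
pos 0: AUG -> M; peptide=M
pos 3: GGA -> G; peptide=MG
pos 6: GCA -> A; peptide=MGA
pos 9: CAG -> Q; peptide=MGAQ
pos 12: GAC -> D; peptide=MGAQD
pos 15: GCC -> A; peptide=MGAQDA
pos 18: ACC -> T; peptide=MGAQDAT
pos 21: UGG -> W; peptide=MGAQDATW
pos 24: UAA -> STOP

Answer: MGAQDATW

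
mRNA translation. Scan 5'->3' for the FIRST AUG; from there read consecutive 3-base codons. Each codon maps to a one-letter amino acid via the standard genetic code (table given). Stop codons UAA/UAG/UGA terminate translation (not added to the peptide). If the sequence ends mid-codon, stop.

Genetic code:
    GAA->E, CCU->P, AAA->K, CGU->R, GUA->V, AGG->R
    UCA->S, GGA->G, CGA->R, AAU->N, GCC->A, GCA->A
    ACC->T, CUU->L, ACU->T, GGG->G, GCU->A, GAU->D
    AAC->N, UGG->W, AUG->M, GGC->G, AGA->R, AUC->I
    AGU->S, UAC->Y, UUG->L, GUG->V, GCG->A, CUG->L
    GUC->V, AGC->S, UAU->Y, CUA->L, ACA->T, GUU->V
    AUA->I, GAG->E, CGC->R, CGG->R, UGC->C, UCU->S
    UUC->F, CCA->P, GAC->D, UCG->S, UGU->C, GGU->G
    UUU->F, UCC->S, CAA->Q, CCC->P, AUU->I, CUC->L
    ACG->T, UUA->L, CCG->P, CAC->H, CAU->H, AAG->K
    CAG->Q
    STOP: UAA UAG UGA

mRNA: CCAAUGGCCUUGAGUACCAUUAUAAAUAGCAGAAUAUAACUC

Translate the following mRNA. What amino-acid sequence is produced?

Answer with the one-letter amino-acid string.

start AUG at pos 3
pos 3: AUG -> M; peptide=M
pos 6: GCC -> A; peptide=MA
pos 9: UUG -> L; peptide=MAL
pos 12: AGU -> S; peptide=MALS
pos 15: ACC -> T; peptide=MALST
pos 18: AUU -> I; peptide=MALSTI
pos 21: AUA -> I; peptide=MALSTII
pos 24: AAU -> N; peptide=MALSTIIN
pos 27: AGC -> S; peptide=MALSTIINS
pos 30: AGA -> R; peptide=MALSTIINSR
pos 33: AUA -> I; peptide=MALSTIINSRI
pos 36: UAA -> STOP

Answer: MALSTIINSRI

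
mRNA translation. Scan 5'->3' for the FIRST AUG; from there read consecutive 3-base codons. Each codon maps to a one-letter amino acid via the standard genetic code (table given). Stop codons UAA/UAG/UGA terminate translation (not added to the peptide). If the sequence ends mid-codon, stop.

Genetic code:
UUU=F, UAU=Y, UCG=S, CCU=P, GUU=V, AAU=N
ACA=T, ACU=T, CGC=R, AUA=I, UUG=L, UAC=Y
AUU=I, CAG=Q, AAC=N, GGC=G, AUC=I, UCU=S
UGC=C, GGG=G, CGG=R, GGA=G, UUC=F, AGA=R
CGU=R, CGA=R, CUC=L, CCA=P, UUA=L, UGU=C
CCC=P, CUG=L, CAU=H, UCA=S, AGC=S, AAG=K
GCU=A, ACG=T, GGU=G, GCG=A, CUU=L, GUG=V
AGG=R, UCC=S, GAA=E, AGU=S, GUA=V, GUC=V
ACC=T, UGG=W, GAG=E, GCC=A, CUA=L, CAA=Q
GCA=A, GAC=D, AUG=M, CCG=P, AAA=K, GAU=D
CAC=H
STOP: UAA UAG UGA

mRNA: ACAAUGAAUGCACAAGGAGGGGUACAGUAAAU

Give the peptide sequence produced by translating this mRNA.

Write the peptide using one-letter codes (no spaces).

start AUG at pos 3
pos 3: AUG -> M; peptide=M
pos 6: AAU -> N; peptide=MN
pos 9: GCA -> A; peptide=MNA
pos 12: CAA -> Q; peptide=MNAQ
pos 15: GGA -> G; peptide=MNAQG
pos 18: GGG -> G; peptide=MNAQGG
pos 21: GUA -> V; peptide=MNAQGGV
pos 24: CAG -> Q; peptide=MNAQGGVQ
pos 27: UAA -> STOP

Answer: MNAQGGVQ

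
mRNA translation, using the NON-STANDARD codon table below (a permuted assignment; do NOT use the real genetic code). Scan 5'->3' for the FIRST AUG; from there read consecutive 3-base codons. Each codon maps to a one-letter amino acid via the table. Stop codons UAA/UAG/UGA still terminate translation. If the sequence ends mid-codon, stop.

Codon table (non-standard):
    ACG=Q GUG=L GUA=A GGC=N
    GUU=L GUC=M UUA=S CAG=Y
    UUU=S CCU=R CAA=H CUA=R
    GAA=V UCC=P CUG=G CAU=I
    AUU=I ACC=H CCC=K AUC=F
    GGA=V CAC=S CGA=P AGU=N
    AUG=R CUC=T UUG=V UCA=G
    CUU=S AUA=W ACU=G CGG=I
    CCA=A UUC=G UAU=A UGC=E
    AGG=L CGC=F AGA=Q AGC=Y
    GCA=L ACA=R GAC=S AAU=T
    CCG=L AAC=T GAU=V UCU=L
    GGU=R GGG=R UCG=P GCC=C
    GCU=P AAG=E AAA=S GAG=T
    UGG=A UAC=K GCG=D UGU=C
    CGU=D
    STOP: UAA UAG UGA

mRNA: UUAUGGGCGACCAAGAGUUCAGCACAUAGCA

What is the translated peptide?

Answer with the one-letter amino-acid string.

start AUG at pos 2
pos 2: AUG -> R; peptide=R
pos 5: GGC -> N; peptide=RN
pos 8: GAC -> S; peptide=RNS
pos 11: CAA -> H; peptide=RNSH
pos 14: GAG -> T; peptide=RNSHT
pos 17: UUC -> G; peptide=RNSHTG
pos 20: AGC -> Y; peptide=RNSHTGY
pos 23: ACA -> R; peptide=RNSHTGYR
pos 26: UAG -> STOP

Answer: RNSHTGYR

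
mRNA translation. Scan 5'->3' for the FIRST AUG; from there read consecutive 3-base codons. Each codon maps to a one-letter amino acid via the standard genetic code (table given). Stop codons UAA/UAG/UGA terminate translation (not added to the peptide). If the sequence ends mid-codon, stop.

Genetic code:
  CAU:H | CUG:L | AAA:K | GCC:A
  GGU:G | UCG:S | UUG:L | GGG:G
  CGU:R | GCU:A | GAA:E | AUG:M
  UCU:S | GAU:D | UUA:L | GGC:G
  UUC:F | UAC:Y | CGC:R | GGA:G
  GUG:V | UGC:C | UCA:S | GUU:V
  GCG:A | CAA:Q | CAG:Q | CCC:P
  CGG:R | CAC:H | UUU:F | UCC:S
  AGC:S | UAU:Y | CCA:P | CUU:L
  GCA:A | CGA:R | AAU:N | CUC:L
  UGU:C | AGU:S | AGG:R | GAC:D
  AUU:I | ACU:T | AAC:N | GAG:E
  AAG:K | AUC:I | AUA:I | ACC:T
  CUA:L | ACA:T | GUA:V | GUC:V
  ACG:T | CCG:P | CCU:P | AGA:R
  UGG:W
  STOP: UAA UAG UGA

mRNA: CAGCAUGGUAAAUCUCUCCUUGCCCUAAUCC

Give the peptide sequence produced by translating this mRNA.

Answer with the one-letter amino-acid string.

Answer: MVNLSLP

Derivation:
start AUG at pos 4
pos 4: AUG -> M; peptide=M
pos 7: GUA -> V; peptide=MV
pos 10: AAU -> N; peptide=MVN
pos 13: CUC -> L; peptide=MVNL
pos 16: UCC -> S; peptide=MVNLS
pos 19: UUG -> L; peptide=MVNLSL
pos 22: CCC -> P; peptide=MVNLSLP
pos 25: UAA -> STOP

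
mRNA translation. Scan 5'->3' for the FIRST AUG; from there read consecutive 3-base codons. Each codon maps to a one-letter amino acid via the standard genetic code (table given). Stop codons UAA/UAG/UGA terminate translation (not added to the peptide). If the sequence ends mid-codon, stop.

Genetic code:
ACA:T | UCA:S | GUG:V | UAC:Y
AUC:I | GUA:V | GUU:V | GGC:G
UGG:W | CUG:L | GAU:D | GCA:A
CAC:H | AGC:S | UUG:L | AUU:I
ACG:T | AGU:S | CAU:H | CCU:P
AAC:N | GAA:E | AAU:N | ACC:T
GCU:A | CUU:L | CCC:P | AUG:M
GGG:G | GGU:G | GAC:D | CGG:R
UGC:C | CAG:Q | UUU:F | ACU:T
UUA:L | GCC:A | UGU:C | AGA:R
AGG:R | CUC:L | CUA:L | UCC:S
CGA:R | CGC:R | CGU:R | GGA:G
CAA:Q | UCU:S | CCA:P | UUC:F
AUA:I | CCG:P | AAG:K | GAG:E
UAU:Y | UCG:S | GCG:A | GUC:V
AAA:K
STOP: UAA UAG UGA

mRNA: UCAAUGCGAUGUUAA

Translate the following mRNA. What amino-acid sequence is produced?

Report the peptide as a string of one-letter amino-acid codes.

Answer: MRC

Derivation:
start AUG at pos 3
pos 3: AUG -> M; peptide=M
pos 6: CGA -> R; peptide=MR
pos 9: UGU -> C; peptide=MRC
pos 12: UAA -> STOP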